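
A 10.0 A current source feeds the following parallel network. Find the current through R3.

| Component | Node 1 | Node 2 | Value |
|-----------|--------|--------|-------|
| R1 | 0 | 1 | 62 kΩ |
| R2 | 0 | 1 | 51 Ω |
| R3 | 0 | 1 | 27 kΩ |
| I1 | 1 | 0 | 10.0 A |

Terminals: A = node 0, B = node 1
All resistors sit directly between nodes 0 and 1, so they are in parallel and share one voltage V; the full source current 10 A splits among them.
1/R_par = 1/62000 + 1/51 + 1/27000 = 0.01966 S  =>  R_par = 50.86 Ω
V = I × R_par = 10 × 50.86 = 508.6 V
I_R3 = V/R3 = 508.6/27000 = 0.01884 A

Final answer: 0.01884 A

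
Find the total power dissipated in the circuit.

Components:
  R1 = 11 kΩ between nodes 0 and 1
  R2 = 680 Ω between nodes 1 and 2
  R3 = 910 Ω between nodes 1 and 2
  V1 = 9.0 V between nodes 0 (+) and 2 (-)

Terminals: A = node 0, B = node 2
Nodal analysis, taking node 2 as the 0 V reference.
Source V1 fixes V_0 = 9 V.
KCL at each unknown node (sum of currents leaving = 0; resistances in Ω):
  Node 1: (V_1 - 9)/11000 + (V_1 - 0)/680 + (V_1 - 0)/910 = 0
Collecting terms: 0.00266 × V_1 = 0.0008182  =>  V_1 = 0.3075 V
Power in each resistor, P = (ΔV)²/R:
  P_R1 = (9 - 0.3075)²/11000 = 0.006869 W
  P_R2 = (0.3075 - 0)²/680 = 0.0001391 W
  P_R3 = (0.3075 - 0)²/910 = 0.0001039 W
P_total = P_R1 + P_R2 + P_R3 = 0.007112 W

Final answer: 0.007112 W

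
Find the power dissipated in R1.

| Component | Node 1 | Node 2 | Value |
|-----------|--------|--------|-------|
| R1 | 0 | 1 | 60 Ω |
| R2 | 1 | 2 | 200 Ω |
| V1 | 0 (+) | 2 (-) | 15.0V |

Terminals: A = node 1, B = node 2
Nodal analysis, taking node 2 as the 0 V reference.
Source V1 fixes V_0 = 15 V.
KCL at each unknown node (sum of currents leaving = 0; resistances in Ω):
  Node 1: (V_1 - 15)/60 + (V_1 - 0)/200 = 0
Collecting terms: 0.02167 × V_1 = 0.25  =>  V_1 = 11.54 V
I_R1 = (V_0 - V_1)/R1 = (15 - 11.54)/60 = 0.05769 A
P_R1 = I_R1² × R1 = (0.05769)² × 60 = 0.1997 W

Final answer: 0.1997 W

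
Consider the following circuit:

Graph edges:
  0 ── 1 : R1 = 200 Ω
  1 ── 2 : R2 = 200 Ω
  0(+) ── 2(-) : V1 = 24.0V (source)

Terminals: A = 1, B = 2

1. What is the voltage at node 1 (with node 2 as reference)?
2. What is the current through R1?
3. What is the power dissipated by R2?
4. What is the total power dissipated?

Nodal analysis, taking node 2 as the 0 V reference.
Source V1 fixes V_0 = 24 V.
KCL at each unknown node (sum of currents leaving = 0; resistances in Ω):
  Node 1: (V_1 - 24)/200 + (V_1 - 0)/200 = 0
Collecting terms: 0.01 × V_1 = 0.12  =>  V_1 = 12 V
Part 1:
  Read off the nodal solution: V_1 = 12 V
Part 2:
  I_R1 = (V_0 - V_1)/R1 = (24 - 12)/200 = 0.06 A
  Magnitude: I_R1 = 0.06 A
Part 3:
  I_R2 = (V_1 - V_2)/R2 = (12 - 0)/200 = 0.06 A
  P_R2 = I_R2² × R2 = (0.06)² × 200 = 0.72 W
Part 4:
  Power in each resistor, P = (ΔV)²/R:
    P_R1 = (24 - 12)²/200 = 0.72 W
    P_R2 = (12 - 0)²/200 = 0.72 W
  P_total = P_R1 + P_R2 = 1.44 W

Final answers:
1. V_1 = 12 V
2. I_R1 = 0.06 A
3. P_R2 = 0.72 W
4. P_total = 1.44 W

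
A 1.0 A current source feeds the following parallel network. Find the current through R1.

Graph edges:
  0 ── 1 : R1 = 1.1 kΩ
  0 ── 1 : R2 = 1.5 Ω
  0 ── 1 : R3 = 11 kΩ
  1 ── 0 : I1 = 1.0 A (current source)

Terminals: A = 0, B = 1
All resistors sit directly between nodes 0 and 1, so they are in parallel and share one voltage V; the full source current 1 A splits among them.
1/R_par = 1/1100 + 1/1.5 + 1/11000 = 0.6677 S  =>  R_par = 1.498 Ω
V = I × R_par = 1 × 1.498 = 1.498 V
I_R1 = V/R1 = 1.498/1100 = 0.001362 A

Final answer: 0.001362 A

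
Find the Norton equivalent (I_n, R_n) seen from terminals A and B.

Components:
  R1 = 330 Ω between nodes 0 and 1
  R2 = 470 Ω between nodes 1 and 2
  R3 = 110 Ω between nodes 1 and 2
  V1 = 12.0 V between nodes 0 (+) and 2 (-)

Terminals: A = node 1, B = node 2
Find the Thévenin equivalent first; then I_n = V_th/R_th and R_n = R_th.
Step 1 — V_th is the open-circuit voltage V_A - V_B (nothing connected across the terminals).
Nodal analysis, taking node 2 as the 0 V reference.
Source V1 fixes V_0 = 12 V.
KCL at each unknown node (sum of currents leaving = 0; resistances in Ω):
  Node 1: (V_1 - 12)/330 + (V_1 - 0)/470 + (V_1 - 0)/110 = 0
Collecting terms: 0.01425 × V_1 = 0.03636  =>  V_1 = 2.552 V
V_th = V_1 - V_2 = 2.552 - 0 = 2.552 V
Step 2 — R_th: zero the source — replace V1 by a short circuit (node 2 merges into node 0) — and find the resistance seen between A (node 1) and B (node 0).
Reduce the network between node 1 (A) and node 0 (B) by series/parallel combination:
  Rp1 = R1 ‖ R2 ‖ R3 (parallel, all between nodes 0 and 1) = 1/(1/330 + 1/470 + 1/110) = 70.18 Ω
R_th = 70.18 Ω
I_n = V_th/R_th = 2.552/70.18 = 0.03636 A, and R_n = R_th = 70.18 Ω

Final answer: I_n = 0.03636 A, R_n = 70.18 Ω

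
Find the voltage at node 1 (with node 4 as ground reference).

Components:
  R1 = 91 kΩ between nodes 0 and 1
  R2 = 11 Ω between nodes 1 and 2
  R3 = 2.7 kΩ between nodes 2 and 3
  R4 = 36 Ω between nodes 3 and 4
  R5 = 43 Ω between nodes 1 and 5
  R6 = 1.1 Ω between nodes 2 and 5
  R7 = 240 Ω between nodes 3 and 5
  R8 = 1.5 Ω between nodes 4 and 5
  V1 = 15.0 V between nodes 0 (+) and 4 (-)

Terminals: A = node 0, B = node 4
Nodal analysis, taking node 4 as the 0 V reference.
Source V1 fixes V_0 = 15 V.
KCL at each unknown node (sum of currents leaving = 0; resistances in Ω):
  Node 1: (V_1 - 15)/91000 + (V_1 - V_2)/11 + (V_1 - V_5)/43 = 0
  Node 2: (V_2 - V_1)/11 + (V_2 - V_3)/2700 + (V_2 - V_5)/1.1 = 0
  Node 3: (V_3 - V_2)/2700 + (V_3 - 0)/36 + (V_3 - V_5)/240 = 0
  Node 5: (V_5 - V_1)/43 + (V_5 - V_2)/1.1 + (V_5 - V_3)/240 + (V_5 - 0)/1.5 = 0
Collecting terms (coefficients in siemens):
  0.1142·V_1 - 0.09091·V_2 - 0.02326·V_5 = 0.0001648
  1·V_2 - 0.09091·V_1 - 0.0003704·V_3 - 0.9091·V_5 = 0
  0.03231·V_3 - 0.0003704·V_2 - 0.004167·V_5 = 0
  1.603·V_5 - 0.02326·V_1 - 0.9091·V_2 - 0.004167·V_3 = 0
Solving these 4 simultaneous equations (Gaussian elimination) gives:
  V_1 = 0.001802 V, V_2 = 0.0003871 V, V_3 = 0.00003612 V, V_5 = 0.0002457 V
The requested potential is V_1 = 0.001802 V.

Final answer: V_1 = 0.001802 V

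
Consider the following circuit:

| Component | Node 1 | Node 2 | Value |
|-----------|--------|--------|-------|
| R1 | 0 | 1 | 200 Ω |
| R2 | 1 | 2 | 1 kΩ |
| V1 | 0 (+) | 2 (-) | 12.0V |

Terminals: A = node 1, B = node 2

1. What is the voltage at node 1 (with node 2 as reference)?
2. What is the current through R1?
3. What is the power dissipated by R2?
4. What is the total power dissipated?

Nodal analysis, taking node 2 as the 0 V reference.
Source V1 fixes V_0 = 12 V.
KCL at each unknown node (sum of currents leaving = 0; resistances in Ω):
  Node 1: (V_1 - 12)/200 + (V_1 - 0)/1000 = 0
Collecting terms: 0.006 × V_1 = 0.06  =>  V_1 = 10 V
Part 1:
  Read off the nodal solution: V_1 = 10 V
Part 2:
  I_R1 = (V_0 - V_1)/R1 = (12 - 10)/200 = 0.01 A
  Magnitude: I_R1 = 0.01 A
Part 3:
  I_R2 = (V_1 - V_2)/R2 = (10 - 0)/1000 = 0.01 A
  P_R2 = I_R2² × R2 = (0.01)² × 1000 = 0.1 W
Part 4:
  Power in each resistor, P = (ΔV)²/R:
    P_R1 = (12 - 10)²/200 = 0.02 W
    P_R2 = (10 - 0)²/1000 = 0.1 W
  P_total = P_R1 + P_R2 = 0.12 W

Final answers:
1. V_1 = 10 V
2. I_R1 = 0.01 A
3. P_R2 = 0.1 W
4. P_total = 0.12 W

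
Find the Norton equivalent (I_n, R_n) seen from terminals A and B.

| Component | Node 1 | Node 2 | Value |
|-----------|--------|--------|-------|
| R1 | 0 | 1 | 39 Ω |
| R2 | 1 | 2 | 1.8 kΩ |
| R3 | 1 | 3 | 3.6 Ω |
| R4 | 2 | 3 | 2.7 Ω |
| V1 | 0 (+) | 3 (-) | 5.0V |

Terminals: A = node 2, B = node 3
Find the Thévenin equivalent first; then I_n = V_th/R_th and R_n = R_th.
Step 1 — V_th is the open-circuit voltage V_A - V_B (nothing connected across the terminals).
Nodal analysis, taking node 3 as the 0 V reference.
Source V1 fixes V_0 = 5 V.
KCL at each unknown node (sum of currents leaving = 0; resistances in Ω):
  Node 1: (V_1 - 5)/39 + (V_1 - V_2)/1800 + (V_1 - 0)/3.6 = 0
  Node 2: (V_2 - V_1)/1800 + (V_2 - 0)/2.7 = 0
Collecting terms (coefficients in siemens):
  0.304·V_1 - 0.0005556·V_2 = 0.1282
  0.3709·V_2 - 0.0005556·V_1 = 0
Determinant D = (0.304)(0.3709) - (-0.0005556)(-0.0005556) = 0.1128
V_1 = [(0.1282)(0.3709) - (-0.0005556)(0)]/D = 0.4218 V
V_2 = [(0.304)(0) - (0.1282)(-0.0005556)]/D = 0.0006317 V
V_th = V_2 - V_3 = 0.0006317 - 0 = 0.0006317 V
Step 2 — R_th: zero the source — replace V1 by a short circuit (node 3 merges into node 0) — and find the resistance seen between A (node 2) and B (node 0).
Reduce the network between node 2 (A) and node 0 (B) by series/parallel combination:
  Rp1 = R1 ‖ R3 (parallel, both between nodes 0 and 1) = 1/(1/39 + 1/3.6) = 3.296 Ω
  Rs1 = R2 + Rp1 (series, joined only at node 1) = 1800 + 3.296 = 1803 Ω
  Rp2 = R4 ‖ Rs1 (parallel, both between nodes 0 and 2) = 1/(1/2.7 + 1/1803) = 2.696 Ω
R_th = 2.696 Ω
I_n = V_th/R_th = 0.0006317/2.696 = 0.0002343 A, and R_n = R_th = 2.696 Ω

Final answer: I_n = 0.0002343 A, R_n = 2.696 Ω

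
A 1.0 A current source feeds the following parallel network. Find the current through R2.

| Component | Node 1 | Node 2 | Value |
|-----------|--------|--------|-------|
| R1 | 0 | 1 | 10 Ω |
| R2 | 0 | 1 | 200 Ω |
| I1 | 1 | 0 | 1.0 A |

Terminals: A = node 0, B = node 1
All resistors sit directly between nodes 0 and 1, so they are in parallel and share one voltage V; the full source current 1 A splits among them.
1/R_par = 1/10 + 1/200 = 0.105 S  =>  R_par = 9.524 Ω
V = I × R_par = 1 × 9.524 = 9.524 V
I_R2 = V/R2 = 9.524/200 = 0.04762 A

Final answer: 0.04762 A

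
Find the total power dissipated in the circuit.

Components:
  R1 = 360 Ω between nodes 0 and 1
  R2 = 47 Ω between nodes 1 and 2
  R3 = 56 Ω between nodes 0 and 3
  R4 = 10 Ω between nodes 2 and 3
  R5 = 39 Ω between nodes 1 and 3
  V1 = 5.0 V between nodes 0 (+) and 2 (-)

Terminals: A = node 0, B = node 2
Nodal analysis, taking node 2 as the 0 V reference.
Source V1 fixes V_0 = 5 V.
KCL at each unknown node (sum of currents leaving = 0; resistances in Ω):
  Node 1: (V_1 - 5)/360 + (V_1 - 0)/47 + (V_1 - V_3)/39 = 0
  Node 3: (V_3 - 5)/56 + (V_3 - 0)/10 + (V_3 - V_1)/39 = 0
Collecting terms (coefficients in siemens):
  0.0497·V_1 - 0.02564·V_3 = 0.01389
  0.1435·V_3 - 0.02564·V_1 = 0.08929
Determinant D = (0.0497)(0.1435) - (-0.02564)(-0.02564) = 0.006474
V_1 = [(0.01389)(0.1435) - (-0.02564)(0.08929)]/D = 0.6615 V
V_3 = [(0.0497)(0.08929) - (0.01389)(-0.02564)]/D = 0.7404 V
Power in each resistor, P = (ΔV)²/R:
  P_R1 = (5 - 0.6615)²/360 = 0.05228 W
  P_R2 = (0.6615 - 0)²/47 = 0.00931 W
  P_R3 = (5 - 0.7404)²/56 = 0.324 W
  P_R4 = (0 - 0.7404)²/10 = 0.05482 W
  P_R5 = (0.6615 - 0.7404)²/39 = 0.0001596 W
P_total = P_R1 + P_R2 + P_R3 + P_R4 + P_R5 = 0.4406 W

Final answer: 0.4406 W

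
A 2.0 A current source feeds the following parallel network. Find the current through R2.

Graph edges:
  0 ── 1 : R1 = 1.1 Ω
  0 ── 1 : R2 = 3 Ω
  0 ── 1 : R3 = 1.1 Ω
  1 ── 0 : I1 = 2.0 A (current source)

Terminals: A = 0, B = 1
All resistors sit directly between nodes 0 and 1, so they are in parallel and share one voltage V; the full source current 2 A splits among them.
1/R_par = 1/1.1 + 1/3 + 1/1.1 = 2.152 S  =>  R_par = 0.4648 Ω
V = I × R_par = 2 × 0.4648 = 0.9296 V
I_R2 = V/R2 = 0.9296/3 = 0.3099 A

Final answer: 0.3099 A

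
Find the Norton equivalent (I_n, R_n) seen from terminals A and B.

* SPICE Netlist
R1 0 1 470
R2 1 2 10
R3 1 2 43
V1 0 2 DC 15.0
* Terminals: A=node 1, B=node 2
Find the Thévenin equivalent first; then I_n = V_th/R_th and R_n = R_th.
Step 1 — V_th is the open-circuit voltage V_A - V_B (nothing connected across the terminals).
Nodal analysis, taking node 2 as the 0 V reference.
Source V1 fixes V_0 = 15 V.
KCL at each unknown node (sum of currents leaving = 0; resistances in Ω):
  Node 1: (V_1 - 15)/470 + (V_1 - 0)/10 + (V_1 - 0)/43 = 0
Collecting terms: 0.1254 × V_1 = 0.03191  =>  V_1 = 0.2545 V
V_th = V_1 - V_2 = 0.2545 - 0 = 0.2545 V
Step 2 — R_th: zero the source — replace V1 by a short circuit (node 2 merges into node 0) — and find the resistance seen between A (node 1) and B (node 0).
Reduce the network between node 1 (A) and node 0 (B) by series/parallel combination:
  Rp1 = R1 ‖ R2 ‖ R3 (parallel, all between nodes 0 and 1) = 1/(1/470 + 1/10 + 1/43) = 7.976 Ω
R_th = 7.976 Ω
I_n = V_th/R_th = 0.2545/7.976 = 0.03191 A, and R_n = R_th = 7.976 Ω

Final answer: I_n = 0.03191 A, R_n = 7.976 Ω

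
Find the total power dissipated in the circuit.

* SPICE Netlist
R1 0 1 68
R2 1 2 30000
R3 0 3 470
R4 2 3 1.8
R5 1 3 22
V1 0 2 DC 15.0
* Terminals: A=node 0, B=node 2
Nodal analysis, taking node 2 as the 0 V reference.
Source V1 fixes V_0 = 15 V.
KCL at each unknown node (sum of currents leaving = 0; resistances in Ω):
  Node 1: (V_1 - 15)/68 + (V_1 - 0)/30000 + (V_1 - V_3)/22 = 0
  Node 3: (V_3 - 15)/470 + (V_3 - 0)/1.8 + (V_3 - V_1)/22 = 0
Collecting terms (coefficients in siemens):
  0.06019·V_1 - 0.04545·V_3 = 0.2206
  0.6031·V_3 - 0.04545·V_1 = 0.03191
Determinant D = (0.06019)(0.6031) - (-0.04545)(-0.04545) = 0.03424
V_1 = [(0.2206)(0.6031) - (-0.04545)(0.03191)]/D = 3.928 V
V_3 = [(0.06019)(0.03191) - (0.2206)(-0.04545)]/D = 0.349 V
Power in each resistor, P = (ΔV)²/R:
  P_R1 = (15 - 3.928)²/68 = 1.803 W
  P_R2 = (3.928 - 0)²/30000 = 0.0005143 W
  P_R3 = (15 - 0.349)²/470 = 0.4567 W
  P_R4 = (0 - 0.349)²/1.8 = 0.06765 W
  P_R5 = (3.928 - 0.349)²/22 = 0.5823 W
P_total = P_R1 + P_R2 + P_R3 + P_R4 + P_R5 = 2.91 W

Final answer: 2.91 W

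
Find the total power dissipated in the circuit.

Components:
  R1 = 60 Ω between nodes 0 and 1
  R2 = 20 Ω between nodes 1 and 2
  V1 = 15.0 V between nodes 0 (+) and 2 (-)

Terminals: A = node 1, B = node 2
Nodal analysis, taking node 2 as the 0 V reference.
Source V1 fixes V_0 = 15 V.
KCL at each unknown node (sum of currents leaving = 0; resistances in Ω):
  Node 1: (V_1 - 15)/60 + (V_1 - 0)/20 = 0
Collecting terms: 0.06667 × V_1 = 0.25  =>  V_1 = 3.75 V
Power in each resistor, P = (ΔV)²/R:
  P_R1 = (15 - 3.75)²/60 = 2.109 W
  P_R2 = (3.75 - 0)²/20 = 0.7031 W
P_total = P_R1 + P_R2 = 2.812 W

Final answer: 2.812 W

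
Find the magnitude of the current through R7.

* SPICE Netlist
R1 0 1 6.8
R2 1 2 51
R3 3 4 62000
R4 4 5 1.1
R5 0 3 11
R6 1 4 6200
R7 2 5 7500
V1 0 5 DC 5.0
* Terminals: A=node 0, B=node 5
Nodal analysis, taking node 5 as the 0 V reference.
Source V1 fixes V_0 = 5 V.
KCL at each unknown node (sum of currents leaving = 0; resistances in Ω):
  Node 1: (V_1 - 5)/6.8 + (V_1 - V_2)/51 + (V_1 - V_4)/6200 = 0
  Node 2: (V_2 - V_1)/51 + (V_2 - 0)/7500 = 0
  Node 3: (V_3 - V_4)/62000 + (V_3 - 5)/11 = 0
  Node 4: (V_4 - V_3)/62000 + (V_4 - 0)/1.1 + (V_4 - V_1)/6200 = 0
Collecting terms (coefficients in siemens):
  0.1668·V_1 - 0.01961·V_2 - 0.0001613·V_4 = 0.7353
  0.01974·V_2 - 0.01961·V_1 = 0
  0.09093·V_3 - 0.00001613·V_4 = 0.4545
  0.9093·V_4 - 0.0001613·V_1 - 0.00001613·V_3 = 0
Solving these 4 simultaneous equations (Gaussian elimination) gives:
  V_1 = 4.99 V, V_2 = 4.956 V, V_3 = 4.999 V, V_4 = 0.0009738 V
I_R7 = (V_2 - V_5)/R7 = (4.956 - 0)/7500 = 0.0006608 A
|I_R7| = 0.0006608 A

Final answer: |I_R7| = 0.0006608 A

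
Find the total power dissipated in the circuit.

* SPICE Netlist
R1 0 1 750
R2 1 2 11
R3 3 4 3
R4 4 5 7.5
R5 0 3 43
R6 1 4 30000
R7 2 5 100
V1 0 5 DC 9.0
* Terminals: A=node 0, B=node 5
Nodal analysis, taking node 5 as the 0 V reference.
Source V1 fixes V_0 = 9 V.
KCL at each unknown node (sum of currents leaving = 0; resistances in Ω):
  Node 1: (V_1 - 9)/750 + (V_1 - V_2)/11 + (V_1 - V_4)/30000 = 0
  Node 2: (V_2 - V_1)/11 + (V_2 - 0)/100 = 0
  Node 3: (V_3 - V_4)/3 + (V_3 - 9)/43 = 0
  Node 4: (V_4 - V_3)/3 + (V_4 - 0)/7.5 + (V_4 - V_1)/30000 = 0
Collecting terms (coefficients in siemens):
  0.09228·V_1 - 0.09091·V_2 - 0.00003333·V_4 = 0.012
  0.1009·V_2 - 0.09091·V_1 = 0
  0.3566·V_3 - 0.3333·V_4 = 0.2093
  0.4667·V_4 - 0.00003333·V_1 - 0.3333·V_3 = 0
Solving these 4 simultaneous equations (Gaussian elimination) gives:
  V_1 = 1.161 V, V_2 = 1.046 V, V_3 = 1.766 V, V_4 = 1.262 V
Power in each resistor, P = (ΔV)²/R:
  P_R1 = (9 - 1.161)²/750 = 0.08194 W
  P_R2 = (1.161 - 1.046)²/11 = 0.001203 W
  P_R3 = (1.766 - 1.262)²/3 = 0.0849 W
  P_R4 = (1.262 - 0)²/7.5 = 0.2122 W
  P_R5 = (9 - 1.766)²/43 = 1.217 W
  P_R6 = (1.161 - 1.262)²/30000 = 0.0000003404 W
  P_R7 = (1.046 - 0)²/100 = 0.01093 W
P_total = P_R1 + P_R2 + P_R3 + P_R4 + P_R5 + P_R6 + P_R7 = 1.608 W

Final answer: 1.608 W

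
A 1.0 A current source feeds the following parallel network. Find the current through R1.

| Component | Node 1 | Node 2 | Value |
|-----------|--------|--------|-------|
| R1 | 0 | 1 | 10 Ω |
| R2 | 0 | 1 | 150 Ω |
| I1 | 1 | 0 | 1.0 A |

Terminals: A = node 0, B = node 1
All resistors sit directly between nodes 0 and 1, so they are in parallel and share one voltage V; the full source current 1 A splits among them.
1/R_par = 1/10 + 1/150 = 0.1067 S  =>  R_par = 9.375 Ω
V = I × R_par = 1 × 9.375 = 9.375 V
I_R1 = V/R1 = 9.375/10 = 0.9375 A

Final answer: 0.9375 A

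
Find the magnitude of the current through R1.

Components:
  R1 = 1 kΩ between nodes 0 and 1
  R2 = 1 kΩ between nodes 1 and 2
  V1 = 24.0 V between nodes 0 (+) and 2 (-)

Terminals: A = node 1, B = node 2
Nodal analysis, taking node 2 as the 0 V reference.
Source V1 fixes V_0 = 24 V.
KCL at each unknown node (sum of currents leaving = 0; resistances in Ω):
  Node 1: (V_1 - 24)/1000 + (V_1 - 0)/1000 = 0
Collecting terms: 0.002 × V_1 = 0.024  =>  V_1 = 12 V
I_R1 = (V_0 - V_1)/R1 = (24 - 12)/1000 = 0.012 A
|I_R1| = 0.012 A

Final answer: |I_R1| = 0.012 A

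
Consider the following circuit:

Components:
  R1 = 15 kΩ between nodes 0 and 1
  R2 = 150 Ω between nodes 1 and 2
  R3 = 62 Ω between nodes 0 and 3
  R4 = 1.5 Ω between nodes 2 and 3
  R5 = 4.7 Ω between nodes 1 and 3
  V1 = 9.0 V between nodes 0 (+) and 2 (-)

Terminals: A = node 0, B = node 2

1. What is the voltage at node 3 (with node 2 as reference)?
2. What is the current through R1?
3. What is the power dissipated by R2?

Nodal analysis, taking node 2 as the 0 V reference.
Source V1 fixes V_0 = 9 V.
KCL at each unknown node (sum of currents leaving = 0; resistances in Ω):
  Node 1: (V_1 - 9)/15000 + (V_1 - 0)/150 + (V_1 - V_3)/4.7 = 0
  Node 3: (V_3 - 9)/62 + (V_3 - 0)/1.5 + (V_3 - V_1)/4.7 = 0
Collecting terms (coefficients in siemens):
  0.2195·V_1 - 0.2128·V_3 = 0.0006
  0.8956·V_3 - 0.2128·V_1 = 0.1452
Determinant D = (0.2195)(0.8956) - (-0.2128)(-0.2128) = 0.1513
V_1 = [(0.0006)(0.8956) - (-0.2128)(0.1452)]/D = 0.2077 V
V_3 = [(0.2195)(0.1452) - (0.0006)(-0.2128)]/D = 0.2114 V
Part 1:
  Read off the nodal solution: V_3 = 0.2114 V
Part 2:
  I_R1 = (V_0 - V_1)/R1 = (9 - 0.2077)/15000 = 0.0005862 A
  Magnitude: I_R1 = 0.0005862 A
Part 3:
  I_R2 = (V_1 - V_2)/R2 = (0.2077 - 0)/150 = 0.001385 A
  P_R2 = I_R2² × R2 = (0.001385)² × 150 = 0.0002875 W

Final answers:
1. V_3 = 0.2114 V
2. I_R1 = 0.0005862 A
3. P_R2 = 0.0002875 W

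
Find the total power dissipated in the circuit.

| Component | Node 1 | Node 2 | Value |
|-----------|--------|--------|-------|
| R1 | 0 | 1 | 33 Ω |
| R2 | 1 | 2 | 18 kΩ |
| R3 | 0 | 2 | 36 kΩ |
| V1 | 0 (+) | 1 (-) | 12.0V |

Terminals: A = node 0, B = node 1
Nodal analysis, taking node 1 as the 0 V reference.
Source V1 fixes V_0 = 12 V.
KCL at each unknown node (sum of currents leaving = 0; resistances in Ω):
  Node 2: (V_2 - 0)/18000 + (V_2 - 12)/36000 = 0
Collecting terms: 0.00008333 × V_2 = 0.0003333  =>  V_2 = 4 V
Power in each resistor, P = (ΔV)²/R:
  P_R1 = (12 - 0)²/33 = 4.364 W
  P_R2 = (0 - 4)²/18000 = 0.0008889 W
  P_R3 = (12 - 4)²/36000 = 0.001778 W
P_total = P_R1 + P_R2 + P_R3 = 4.366 W

Final answer: 4.366 W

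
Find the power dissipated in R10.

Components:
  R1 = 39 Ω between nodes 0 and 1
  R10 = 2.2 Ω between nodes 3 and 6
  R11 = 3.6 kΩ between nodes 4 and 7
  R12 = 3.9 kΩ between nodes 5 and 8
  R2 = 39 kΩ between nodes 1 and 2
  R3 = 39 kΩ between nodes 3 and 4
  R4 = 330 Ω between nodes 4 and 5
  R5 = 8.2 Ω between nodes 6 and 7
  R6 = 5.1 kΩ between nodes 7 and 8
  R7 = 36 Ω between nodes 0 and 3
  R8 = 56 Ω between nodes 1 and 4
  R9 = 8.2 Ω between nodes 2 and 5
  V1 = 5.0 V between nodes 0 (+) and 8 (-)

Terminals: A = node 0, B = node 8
Nodal analysis, taking node 8 as the 0 V reference.
Source V1 fixes V_0 = 5 V.
KCL at each unknown node (sum of currents leaving = 0; resistances in Ω):
  Node 1: (V_1 - 5)/39 + (V_1 - V_2)/39000 + (V_1 - V_4)/56 = 0
  Node 2: (V_2 - V_1)/39000 + (V_2 - V_5)/8.2 = 0
  Node 3: (V_3 - V_4)/39000 + (V_3 - 5)/36 + (V_3 - V_6)/2.2 = 0
  Node 4: (V_4 - V_3)/39000 + (V_4 - V_5)/330 + (V_4 - V_1)/56 + (V_4 - V_7)/3600 = 0
  Node 5: (V_5 - V_4)/330 + (V_5 - V_2)/8.2 + (V_5 - 0)/3900 = 0
  Node 6: (V_6 - V_7)/8.2 + (V_6 - V_3)/2.2 = 0
  Node 7: (V_7 - V_6)/8.2 + (V_7 - 0)/5100 + (V_7 - V_4)/3600 = 0
Collecting terms (coefficients in siemens):
  0.04352·V_1 - 0.00002564·V_2 - 0.01786·V_4 = 0.1282
  0.122·V_2 - 0.00002564·V_1 - 0.122·V_5 = 0
  0.4823·V_3 - 0.00002564·V_4 - 0.4545·V_6 = 0.1389
  0.02119·V_4 - 0.01786·V_1 - 0.00002564·V_3 - 0.00303·V_5 - 0.0002778·V_7 = 0
  0.1252·V_5 - 0.122·V_2 - 0.00303·V_4 = 0
  0.5765·V_6 - 0.4545·V_3 - 0.122·V_7 = 0
  0.1224·V_7 - 0.0002778·V_4 - 0.122·V_6 = 0
Solving these 7 simultaneous equations (Gaussian elimination) gives:
  V_1 = 4.956 V, V_2 = 4.514 V, V_3 = 4.964 V, V_4 = 4.892 V
  V_5 = 4.514 V, V_6 = 4.962 V, V_7 = 4.954 V
I_R10 = (V_3 - V_6)/R10 = (4.964 - 4.962)/2.2 = 0.0009885 A
P_R10 = I_R10² × R10 = (0.0009885)² × 2.2 = 0.00000215 W

Final answer: 2.15e-06 W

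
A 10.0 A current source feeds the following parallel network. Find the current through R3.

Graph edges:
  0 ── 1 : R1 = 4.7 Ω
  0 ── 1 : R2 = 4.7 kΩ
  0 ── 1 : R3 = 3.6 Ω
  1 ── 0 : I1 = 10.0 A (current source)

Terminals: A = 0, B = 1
All resistors sit directly between nodes 0 and 1, so they are in parallel and share one voltage V; the full source current 10 A splits among them.
1/R_par = 1/4.7 + 1/4700 + 1/3.6 = 0.4908 S  =>  R_par = 2.038 Ω
V = I × R_par = 10 × 2.038 = 20.38 V
I_R3 = V/R3 = 20.38/3.6 = 5.66 A

Final answer: 5.66 A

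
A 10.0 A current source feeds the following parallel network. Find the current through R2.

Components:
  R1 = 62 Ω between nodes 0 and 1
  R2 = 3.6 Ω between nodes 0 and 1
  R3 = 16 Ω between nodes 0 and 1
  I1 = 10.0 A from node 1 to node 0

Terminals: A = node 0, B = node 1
All resistors sit directly between nodes 0 and 1, so they are in parallel and share one voltage V; the full source current 10 A splits among them.
1/R_par = 1/62 + 1/3.6 + 1/16 = 0.3564 S  =>  R_par = 2.806 Ω
V = I × R_par = 10 × 2.806 = 28.06 V
I_R2 = V/R2 = 28.06/3.6 = 7.794 A

Final answer: 7.794 A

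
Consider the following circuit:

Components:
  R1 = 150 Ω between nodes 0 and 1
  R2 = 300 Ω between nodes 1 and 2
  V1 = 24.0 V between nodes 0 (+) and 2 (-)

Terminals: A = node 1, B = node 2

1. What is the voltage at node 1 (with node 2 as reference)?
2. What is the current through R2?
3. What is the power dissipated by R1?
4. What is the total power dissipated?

Nodal analysis, taking node 2 as the 0 V reference.
Source V1 fixes V_0 = 24 V.
KCL at each unknown node (sum of currents leaving = 0; resistances in Ω):
  Node 1: (V_1 - 24)/150 + (V_1 - 0)/300 = 0
Collecting terms: 0.01 × V_1 = 0.16  =>  V_1 = 16 V
Part 1:
  Read off the nodal solution: V_1 = 16 V
Part 2:
  I_R2 = (V_1 - V_2)/R2 = (16 - 0)/300 = 0.05333 A
  Magnitude: I_R2 = 0.05333 A
Part 3:
  I_R1 = (V_0 - V_1)/R1 = (24 - 16)/150 = 0.05333 A
  P_R1 = I_R1² × R1 = (0.05333)² × 150 = 0.4267 W
Part 4:
  Power in each resistor, P = (ΔV)²/R:
    P_R1 = (24 - 16)²/150 = 0.4267 W
    P_R2 = (16 - 0)²/300 = 0.8533 W
  P_total = P_R1 + P_R2 = 1.28 W

Final answers:
1. V_1 = 16 V
2. I_R2 = 0.05333 A
3. P_R1 = 0.4267 W
4. P_total = 1.28 W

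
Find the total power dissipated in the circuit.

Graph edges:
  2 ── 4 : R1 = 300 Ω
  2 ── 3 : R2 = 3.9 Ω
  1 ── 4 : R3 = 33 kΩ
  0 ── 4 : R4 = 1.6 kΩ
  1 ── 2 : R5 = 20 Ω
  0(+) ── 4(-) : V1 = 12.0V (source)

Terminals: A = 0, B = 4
Nodal analysis, taking node 4 as the 0 V reference.
Source V1 fixes V_0 = 12 V.
KCL at each unknown node (sum of currents leaving = 0; resistances in Ω):
  Node 1: (V_1 - 0)/33000 + (V_1 - V_2)/20 = 0
  Node 2: (V_2 - 0)/300 + (V_2 - V_3)/3.9 + (V_2 - V_1)/20 = 0
  Node 3: (V_3 - V_2)/3.9 = 0
Collecting terms (coefficients in siemens):
  0.05003·V_1 - 0.05·V_2 = 0
  0.3097·V_2 - 0.05·V_1 - 0.2564·V_3 = 0
  0.2564·V_3 - 0.2564·V_2 = 0
Solving these 3 simultaneous equations (Gaussian elimination) gives:
  V_1 = 0 V, V_2 = 0 V, V_3 = 0 V
Power in each resistor, P = (ΔV)²/R:
  P_R1 = (0 - 0)²/300 = 0 W
  P_R2 = (0 - 0)²/3.9 = 0 W
  P_R3 = (0 - 0)²/33000 = 0 W
  P_R4 = (12 - 0)²/1600 = 0.09 W
  P_R5 = (0 - 0)²/20 = 0 W
P_total = P_R1 + P_R2 + P_R3 + P_R4 + P_R5 = 0.09 W

Final answer: 0.09 W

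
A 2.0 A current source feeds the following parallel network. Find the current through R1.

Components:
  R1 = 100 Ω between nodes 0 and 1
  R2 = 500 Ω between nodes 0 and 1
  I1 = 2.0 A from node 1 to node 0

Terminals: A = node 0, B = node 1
All resistors sit directly between nodes 0 and 1, so they are in parallel and share one voltage V; the full source current 2 A splits among them.
1/R_par = 1/100 + 1/500 = 0.012 S  =>  R_par = 83.33 Ω
V = I × R_par = 2 × 83.33 = 166.7 V
I_R1 = V/R1 = 166.7/100 = 1.667 A

Final answer: 1.667 A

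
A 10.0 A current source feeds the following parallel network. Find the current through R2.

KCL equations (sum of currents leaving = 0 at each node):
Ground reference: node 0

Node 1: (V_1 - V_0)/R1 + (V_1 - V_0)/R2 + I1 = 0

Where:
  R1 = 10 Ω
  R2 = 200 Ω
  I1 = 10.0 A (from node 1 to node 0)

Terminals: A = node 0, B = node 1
All resistors sit directly between nodes 0 and 1, so they are in parallel and share one voltage V; the full source current 10 A splits among them.
1/R_par = 1/10 + 1/200 = 0.105 S  =>  R_par = 9.524 Ω
V = I × R_par = 10 × 9.524 = 95.24 V
I_R2 = V/R2 = 95.24/200 = 0.4762 A

Final answer: 0.4762 A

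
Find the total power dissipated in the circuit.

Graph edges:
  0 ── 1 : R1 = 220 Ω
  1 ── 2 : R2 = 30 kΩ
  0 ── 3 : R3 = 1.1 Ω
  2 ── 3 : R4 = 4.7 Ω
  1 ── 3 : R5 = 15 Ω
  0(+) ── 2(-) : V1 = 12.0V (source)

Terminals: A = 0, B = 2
Nodal analysis, taking node 2 as the 0 V reference.
Source V1 fixes V_0 = 12 V.
KCL at each unknown node (sum of currents leaving = 0; resistances in Ω):
  Node 1: (V_1 - 12)/220 + (V_1 - 0)/30000 + (V_1 - V_3)/15 = 0
  Node 3: (V_3 - 12)/1.1 + (V_3 - 0)/4.7 + (V_3 - V_1)/15 = 0
Collecting terms (coefficients in siemens):
  0.07125·V_1 - 0.06667·V_3 = 0.05455
  1.189·V_3 - 0.06667·V_1 = 10.91
Determinant D = (0.07125)(1.189) - (-0.06667)(-0.06667) = 0.08023
V_1 = [(0.05455)(1.189) - (-0.06667)(10.91)]/D = 9.873 V
V_3 = [(0.07125)(10.91) - (0.05455)(-0.06667)]/D = 9.732 V
Power in each resistor, P = (ΔV)²/R:
  P_R1 = (12 - 9.873)²/220 = 0.02057 W
  P_R2 = (9.873 - 0)²/30000 = 0.003249 W
  P_R3 = (12 - 9.732)²/1.1 = 4.674 W
  P_R4 = (0 - 9.732)²/4.7 = 20.15 W
  P_R5 = (9.873 - 9.732)²/15 = 0.001309 W
P_total = P_R1 + P_R2 + P_R3 + P_R4 + P_R5 = 24.85 W

Final answer: 24.85 W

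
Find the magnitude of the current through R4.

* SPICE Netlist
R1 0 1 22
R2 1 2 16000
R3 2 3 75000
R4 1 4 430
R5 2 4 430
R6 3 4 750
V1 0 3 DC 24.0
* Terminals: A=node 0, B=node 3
Nodal analysis, taking node 3 as the 0 V reference.
Source V1 fixes V_0 = 24 V.
KCL at each unknown node (sum of currents leaving = 0; resistances in Ω):
  Node 1: (V_1 - 24)/22 + (V_1 - V_2)/16000 + (V_1 - V_4)/430 = 0
  Node 2: (V_2 - V_1)/16000 + (V_2 - 0)/75000 + (V_2 - V_4)/430 = 0
  Node 4: (V_4 - V_1)/430 + (V_4 - V_2)/430 + (V_4 - 0)/750 = 0
Collecting terms (coefficients in siemens):
  0.04784·V_1 - 0.0000625·V_2 - 0.002326·V_4 = 1.091
  0.002401·V_2 - 0.0000625·V_1 - 0.002326·V_4 = 0
  0.005984·V_4 - 0.002326·V_1 - 0.002326·V_2 = 0
Solving these 3 simultaneous equations (Gaussian elimination) gives:
  V_1 = 23.55 V, V_2 = 15.2 V, V_4 = 15.06 V
I_R4 = (V_1 - V_4)/R4 = (23.55 - 15.06)/430 = 0.01976 A
|I_R4| = 0.01976 A

Final answer: |I_R4| = 0.01976 A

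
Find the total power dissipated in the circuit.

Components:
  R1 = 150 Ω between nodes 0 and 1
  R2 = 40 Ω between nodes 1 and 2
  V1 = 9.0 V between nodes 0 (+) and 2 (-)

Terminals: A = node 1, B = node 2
Nodal analysis, taking node 2 as the 0 V reference.
Source V1 fixes V_0 = 9 V.
KCL at each unknown node (sum of currents leaving = 0; resistances in Ω):
  Node 1: (V_1 - 9)/150 + (V_1 - 0)/40 = 0
Collecting terms: 0.03167 × V_1 = 0.06  =>  V_1 = 1.895 V
Power in each resistor, P = (ΔV)²/R:
  P_R1 = (9 - 1.895)²/150 = 0.3366 W
  P_R2 = (1.895 - 0)²/40 = 0.08975 W
P_total = P_R1 + P_R2 = 0.4263 W

Final answer: 0.4263 W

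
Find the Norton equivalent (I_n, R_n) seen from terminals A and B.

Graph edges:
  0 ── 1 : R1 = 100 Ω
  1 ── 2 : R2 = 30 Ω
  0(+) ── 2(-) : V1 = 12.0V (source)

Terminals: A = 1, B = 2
Find the Thévenin equivalent first; then I_n = V_th/R_th and R_n = R_th.
Step 1 — V_th is the open-circuit voltage V_A - V_B (nothing connected across the terminals).
Nodal analysis, taking node 2 as the 0 V reference.
Source V1 fixes V_0 = 12 V.
KCL at each unknown node (sum of currents leaving = 0; resistances in Ω):
  Node 1: (V_1 - 12)/100 + (V_1 - 0)/30 = 0
Collecting terms: 0.04333 × V_1 = 0.12  =>  V_1 = 2.769 V
V_th = V_1 - V_2 = 2.769 - 0 = 2.769 V
Step 2 — R_th: zero the source — replace V1 by a short circuit (node 2 merges into node 0) — and find the resistance seen between A (node 1) and B (node 0).
Reduce the network between node 1 (A) and node 0 (B) by series/parallel combination:
  Rp1 = R1 ‖ R2 (parallel, both between nodes 0 and 1) = 1/(1/100 + 1/30) = 23.08 Ω
R_th = 23.08 Ω
I_n = V_th/R_th = 2.769/23.08 = 0.12 A, and R_n = R_th = 23.08 Ω

Final answer: I_n = 0.12 A, R_n = 23.08 Ω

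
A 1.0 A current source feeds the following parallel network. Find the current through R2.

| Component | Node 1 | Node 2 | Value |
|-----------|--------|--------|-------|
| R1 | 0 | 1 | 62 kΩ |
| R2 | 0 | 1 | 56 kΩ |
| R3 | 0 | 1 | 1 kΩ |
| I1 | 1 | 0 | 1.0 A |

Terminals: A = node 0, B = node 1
All resistors sit directly between nodes 0 and 1, so they are in parallel and share one voltage V; the full source current 1 A splits among them.
1/R_par = 1/62000 + 1/56000 + 1/1000 = 0.001034 S  =>  R_par = 967.1 Ω
V = I × R_par = 1 × 967.1 = 967.1 V
I_R2 = V/R2 = 967.1/56000 = 0.01727 A

Final answer: 0.01727 A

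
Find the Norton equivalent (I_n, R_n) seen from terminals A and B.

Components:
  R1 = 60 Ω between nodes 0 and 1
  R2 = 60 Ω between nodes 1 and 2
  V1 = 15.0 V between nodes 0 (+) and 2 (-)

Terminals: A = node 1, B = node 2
Find the Thévenin equivalent first; then I_n = V_th/R_th and R_n = R_th.
Step 1 — V_th is the open-circuit voltage V_A - V_B (nothing connected across the terminals).
Nodal analysis, taking node 2 as the 0 V reference.
Source V1 fixes V_0 = 15 V.
KCL at each unknown node (sum of currents leaving = 0; resistances in Ω):
  Node 1: (V_1 - 15)/60 + (V_1 - 0)/60 = 0
Collecting terms: 0.03333 × V_1 = 0.25  =>  V_1 = 7.5 V
V_th = V_1 - V_2 = 7.5 - 0 = 7.5 V
Step 2 — R_th: zero the source — replace V1 by a short circuit (node 2 merges into node 0) — and find the resistance seen between A (node 1) and B (node 0).
Reduce the network between node 1 (A) and node 0 (B) by series/parallel combination:
  Rp1 = R1 ‖ R2 (parallel, both between nodes 0 and 1) = 1/(1/60 + 1/60) = 30 Ω
R_th = 30 Ω
I_n = V_th/R_th = 7.5/30 = 0.25 A, and R_n = R_th = 30 Ω

Final answer: I_n = 0.25 A, R_n = 30 Ω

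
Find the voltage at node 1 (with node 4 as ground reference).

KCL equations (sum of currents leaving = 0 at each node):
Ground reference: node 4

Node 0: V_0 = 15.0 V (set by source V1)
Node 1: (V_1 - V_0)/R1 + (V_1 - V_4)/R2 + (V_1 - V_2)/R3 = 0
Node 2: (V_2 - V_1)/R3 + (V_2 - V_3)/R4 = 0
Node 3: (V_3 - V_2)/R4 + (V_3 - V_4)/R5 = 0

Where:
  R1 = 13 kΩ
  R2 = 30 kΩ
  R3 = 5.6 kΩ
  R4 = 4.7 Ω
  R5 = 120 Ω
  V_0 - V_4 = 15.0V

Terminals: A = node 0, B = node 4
Nodal analysis, taking node 4 as the 0 V reference.
Source V1 fixes V_0 = 15 V.
KCL at each unknown node (sum of currents leaving = 0; resistances in Ω):
  Node 1: (V_1 - 15)/13000 + (V_1 - 0)/30000 + (V_1 - V_2)/5600 = 0
  Node 2: (V_2 - V_1)/5600 + (V_2 - V_3)/4.7 = 0
  Node 3: (V_3 - V_2)/4.7 + (V_3 - 0)/120 = 0
Collecting terms (coefficients in siemens):
  0.0002888·V_1 - 0.0001786·V_2 = 0.001154
  0.2129·V_2 - 0.0001786·V_1 - 0.2128·V_3 = 0
  0.2211·V_3 - 0.2128·V_2 = 0
Solving these 3 simultaneous equations (Gaussian elimination) gives:
  V_1 = 4.049 V, V_2 = 0.08821 V, V_3 = 0.08488 V
The requested potential is V_1 = 4.049 V.

Final answer: V_1 = 4.049 V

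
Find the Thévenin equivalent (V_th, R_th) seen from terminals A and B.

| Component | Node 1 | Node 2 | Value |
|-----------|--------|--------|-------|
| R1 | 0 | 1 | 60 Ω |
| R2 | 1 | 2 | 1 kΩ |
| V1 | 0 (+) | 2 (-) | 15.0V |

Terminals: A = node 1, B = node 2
Step 1 — V_th is the open-circuit voltage V_A - V_B (nothing connected across the terminals).
Nodal analysis, taking node 2 as the 0 V reference.
Source V1 fixes V_0 = 15 V.
KCL at each unknown node (sum of currents leaving = 0; resistances in Ω):
  Node 1: (V_1 - 15)/60 + (V_1 - 0)/1000 = 0
Collecting terms: 0.01767 × V_1 = 0.25  =>  V_1 = 14.15 V
V_th = V_1 - V_2 = 14.15 - 0 = 14.15 V
Step 2 — R_th: zero the source — replace V1 by a short circuit (node 2 merges into node 0) — and find the resistance seen between A (node 1) and B (node 0).
Reduce the network between node 1 (A) and node 0 (B) by series/parallel combination:
  Rp1 = R1 ‖ R2 (parallel, both between nodes 0 and 1) = 1/(1/60 + 1/1000) = 56.6 Ω
R_th = 56.6 Ω

Final answer: V_th = 14.15 V, R_th = 56.6 Ω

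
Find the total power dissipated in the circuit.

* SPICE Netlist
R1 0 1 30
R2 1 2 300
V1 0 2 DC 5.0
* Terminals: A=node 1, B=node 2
Nodal analysis, taking node 2 as the 0 V reference.
Source V1 fixes V_0 = 5 V.
KCL at each unknown node (sum of currents leaving = 0; resistances in Ω):
  Node 1: (V_1 - 5)/30 + (V_1 - 0)/300 = 0
Collecting terms: 0.03667 × V_1 = 0.1667  =>  V_1 = 4.545 V
Power in each resistor, P = (ΔV)²/R:
  P_R1 = (5 - 4.545)²/30 = 0.006887 W
  P_R2 = (4.545 - 0)²/300 = 0.06887 W
P_total = P_R1 + P_R2 = 0.07576 W

Final answer: 0.07576 W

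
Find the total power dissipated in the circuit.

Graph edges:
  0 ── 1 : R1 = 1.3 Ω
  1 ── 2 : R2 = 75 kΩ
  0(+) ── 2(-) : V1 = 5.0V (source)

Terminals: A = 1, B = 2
Nodal analysis, taking node 2 as the 0 V reference.
Source V1 fixes V_0 = 5 V.
KCL at each unknown node (sum of currents leaving = 0; resistances in Ω):
  Node 1: (V_1 - 5)/1.3 + (V_1 - 0)/75000 = 0
Collecting terms: 0.7692 × V_1 = 3.846  =>  V_1 = 5 V
Power in each resistor, P = (ΔV)²/R:
  P_R1 = (5 - 5)²/1.3 = 0.000000005778 W
  P_R2 = (5 - 0)²/75000 = 0.0003333 W
P_total = P_R1 + P_R2 = 0.0003333 W

Final answer: 0.0003333 W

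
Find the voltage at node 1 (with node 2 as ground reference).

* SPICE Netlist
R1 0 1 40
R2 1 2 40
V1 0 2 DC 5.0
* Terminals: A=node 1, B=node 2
Nodal analysis, taking node 2 as the 0 V reference.
Source V1 fixes V_0 = 5 V.
KCL at each unknown node (sum of currents leaving = 0; resistances in Ω):
  Node 1: (V_1 - 5)/40 + (V_1 - 0)/40 = 0
Collecting terms: 0.05 × V_1 = 0.125  =>  V_1 = 2.5 V
The requested potential is V_1 = 2.5 V.

Final answer: V_1 = 2.5 V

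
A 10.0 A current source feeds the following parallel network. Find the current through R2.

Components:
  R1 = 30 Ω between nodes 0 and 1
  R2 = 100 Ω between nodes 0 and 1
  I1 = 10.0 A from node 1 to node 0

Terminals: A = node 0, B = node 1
All resistors sit directly between nodes 0 and 1, so they are in parallel and share one voltage V; the full source current 10 A splits among them.
1/R_par = 1/30 + 1/100 = 0.04333 S  =>  R_par = 23.08 Ω
V = I × R_par = 10 × 23.08 = 230.8 V
I_R2 = V/R2 = 230.8/100 = 2.308 A

Final answer: 2.308 A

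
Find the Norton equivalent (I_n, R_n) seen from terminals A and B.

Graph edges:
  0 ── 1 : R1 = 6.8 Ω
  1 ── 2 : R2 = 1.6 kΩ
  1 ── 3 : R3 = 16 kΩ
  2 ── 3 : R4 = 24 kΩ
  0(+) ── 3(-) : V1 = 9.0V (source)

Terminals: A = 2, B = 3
Find the Thévenin equivalent first; then I_n = V_th/R_th and R_n = R_th.
Step 1 — V_th is the open-circuit voltage V_A - V_B (nothing connected across the terminals).
Nodal analysis, taking node 3 as the 0 V reference.
Source V1 fixes V_0 = 9 V.
KCL at each unknown node (sum of currents leaving = 0; resistances in Ω):
  Node 1: (V_1 - 9)/6.8 + (V_1 - V_2)/1600 + (V_1 - 0)/16000 = 0
  Node 2: (V_2 - V_1)/1600 + (V_2 - 0)/24000 = 0
Collecting terms (coefficients in siemens):
  0.1477·V_1 - 0.000625·V_2 = 1.324
  0.0006667·V_2 - 0.000625·V_1 = 0
Determinant D = (0.1477)(0.0006667) - (-0.000625)(-0.000625) = 0.00009811
V_1 = [(1.324)(0.0006667) - (-0.000625)(0)]/D = 8.994 V
V_2 = [(0.1477)(0) - (1.324)(-0.000625)]/D = 8.432 V
V_th = V_2 - V_3 = 8.432 - 0 = 8.432 V
Step 2 — R_th: zero the source — replace V1 by a short circuit (node 3 merges into node 0) — and find the resistance seen between A (node 2) and B (node 0).
Reduce the network between node 2 (A) and node 0 (B) by series/parallel combination:
  Rp1 = R1 ‖ R3 (parallel, both between nodes 0 and 1) = 1/(1/6.8 + 1/16000) = 6.797 Ω
  Rs1 = R2 + Rp1 (series, joined only at node 1) = 1600 + 6.797 = 1607 Ω
  Rp2 = R4 ‖ Rs1 (parallel, both between nodes 0 and 2) = 1/(1/24000 + 1/1607) = 1506 Ω
R_th = 1.506 kΩ
I_n = V_th/R_th = 8.432/1506 = 0.005599 A, and R_n = R_th = 1.506 kΩ

Final answer: I_n = 0.005599 A, R_n = 1.506 kΩ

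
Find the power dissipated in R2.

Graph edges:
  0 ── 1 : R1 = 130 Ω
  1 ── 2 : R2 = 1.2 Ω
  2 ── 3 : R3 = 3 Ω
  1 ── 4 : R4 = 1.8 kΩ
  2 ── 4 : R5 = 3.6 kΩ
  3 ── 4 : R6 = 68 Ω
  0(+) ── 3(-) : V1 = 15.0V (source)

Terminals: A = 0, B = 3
Nodal analysis, taking node 3 as the 0 V reference.
Source V1 fixes V_0 = 15 V.
KCL at each unknown node (sum of currents leaving = 0; resistances in Ω):
  Node 1: (V_1 - 15)/130 + (V_1 - V_2)/1.2 + (V_1 - V_4)/1800 = 0
  Node 2: (V_2 - V_1)/1.2 + (V_2 - 0)/3 + (V_2 - V_4)/3600 = 0
  Node 4: (V_4 - V_1)/1800 + (V_4 - V_2)/3600 + (V_4 - 0)/68 = 0
Collecting terms (coefficients in siemens):
  0.8416·V_1 - 0.8333·V_2 - 0.0005556·V_4 = 0.1154
  1.167·V_2 - 0.8333·V_1 - 0.0002778·V_4 = 0
  0.01554·V_4 - 0.0005556·V_1 - 0.0002778·V_2 = 0
Solving these 3 simultaneous equations (Gaussian elimination) gives:
  V_1 = 0.4682 V, V_2 = 0.3343 V, V_4 = 0.02272 V
I_R2 = (V_1 - V_2)/R2 = (0.4682 - 0.3343)/1.2 = 0.1115 A
P_R2 = I_R2² × R2 = (0.1115)² × 1.2 = 0.01493 W

Final answer: 0.01493 W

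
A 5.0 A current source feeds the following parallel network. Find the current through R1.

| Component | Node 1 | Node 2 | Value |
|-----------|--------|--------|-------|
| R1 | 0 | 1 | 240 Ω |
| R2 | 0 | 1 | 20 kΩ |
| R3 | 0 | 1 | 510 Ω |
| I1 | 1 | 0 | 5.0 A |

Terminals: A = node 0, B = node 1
All resistors sit directly between nodes 0 and 1, so they are in parallel and share one voltage V; the full source current 5 A splits among them.
1/R_par = 1/240 + 1/20000 + 1/510 = 0.006177 S  =>  R_par = 161.9 Ω
V = I × R_par = 5 × 161.9 = 809.4 V
I_R1 = V/R1 = 809.4/240 = 3.372 A

Final answer: 3.372 A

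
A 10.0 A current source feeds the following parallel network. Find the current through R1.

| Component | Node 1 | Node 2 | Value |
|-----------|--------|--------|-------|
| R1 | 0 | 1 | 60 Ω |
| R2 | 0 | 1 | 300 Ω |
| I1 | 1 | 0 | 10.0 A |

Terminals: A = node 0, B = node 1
All resistors sit directly between nodes 0 and 1, so they are in parallel and share one voltage V; the full source current 10 A splits among them.
1/R_par = 1/60 + 1/300 = 0.02 S  =>  R_par = 50 Ω
V = I × R_par = 10 × 50 = 500 V
I_R1 = V/R1 = 500/60 = 8.333 A

Final answer: 8.333 A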